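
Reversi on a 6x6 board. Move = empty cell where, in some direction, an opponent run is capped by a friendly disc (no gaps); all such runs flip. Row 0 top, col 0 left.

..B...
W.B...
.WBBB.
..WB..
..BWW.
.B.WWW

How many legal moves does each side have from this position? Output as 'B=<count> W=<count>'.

Answer: B=5 W=9

Derivation:
-- B to move --
(0,0): no bracket -> illegal
(0,1): no bracket -> illegal
(1,1): no bracket -> illegal
(2,0): flips 1 -> legal
(3,0): flips 1 -> legal
(3,1): flips 1 -> legal
(3,4): no bracket -> illegal
(3,5): no bracket -> illegal
(4,1): flips 1 -> legal
(4,5): flips 2 -> legal
(5,2): no bracket -> illegal
B mobility = 5
-- W to move --
(0,1): no bracket -> illegal
(0,3): flips 1 -> legal
(1,1): flips 2 -> legal
(1,3): flips 2 -> legal
(1,4): flips 1 -> legal
(1,5): no bracket -> illegal
(2,5): flips 3 -> legal
(3,1): flips 1 -> legal
(3,4): flips 1 -> legal
(3,5): no bracket -> illegal
(4,0): no bracket -> illegal
(4,1): flips 1 -> legal
(5,0): no bracket -> illegal
(5,2): flips 1 -> legal
W mobility = 9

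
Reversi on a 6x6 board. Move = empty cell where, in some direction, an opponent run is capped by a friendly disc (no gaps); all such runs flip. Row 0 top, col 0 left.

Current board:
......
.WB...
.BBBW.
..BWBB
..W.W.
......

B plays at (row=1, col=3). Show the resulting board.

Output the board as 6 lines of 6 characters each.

Place B at (1,3); scan 8 dirs for brackets.
Dir NW: first cell '.' (not opp) -> no flip
Dir N: first cell '.' (not opp) -> no flip
Dir NE: first cell '.' (not opp) -> no flip
Dir W: first cell 'B' (not opp) -> no flip
Dir E: first cell '.' (not opp) -> no flip
Dir SW: first cell 'B' (not opp) -> no flip
Dir S: first cell 'B' (not opp) -> no flip
Dir SE: opp run (2,4) capped by B -> flip
All flips: (2,4)

Answer: ......
.WBB..
.BBBB.
..BWBB
..W.W.
......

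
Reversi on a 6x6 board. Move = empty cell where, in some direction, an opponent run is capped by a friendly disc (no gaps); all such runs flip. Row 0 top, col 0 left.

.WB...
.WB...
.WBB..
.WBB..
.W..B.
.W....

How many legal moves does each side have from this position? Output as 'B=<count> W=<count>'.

-- B to move --
(0,0): flips 2 -> legal
(1,0): flips 2 -> legal
(2,0): flips 2 -> legal
(3,0): flips 2 -> legal
(4,0): flips 1 -> legal
(4,2): no bracket -> illegal
(5,0): flips 1 -> legal
(5,2): no bracket -> illegal
B mobility = 6
-- W to move --
(0,3): flips 2 -> legal
(1,3): flips 2 -> legal
(1,4): flips 2 -> legal
(2,4): flips 2 -> legal
(3,4): flips 4 -> legal
(3,5): no bracket -> illegal
(4,2): no bracket -> illegal
(4,3): flips 1 -> legal
(4,5): no bracket -> illegal
(5,3): no bracket -> illegal
(5,4): no bracket -> illegal
(5,5): flips 3 -> legal
W mobility = 7

Answer: B=6 W=7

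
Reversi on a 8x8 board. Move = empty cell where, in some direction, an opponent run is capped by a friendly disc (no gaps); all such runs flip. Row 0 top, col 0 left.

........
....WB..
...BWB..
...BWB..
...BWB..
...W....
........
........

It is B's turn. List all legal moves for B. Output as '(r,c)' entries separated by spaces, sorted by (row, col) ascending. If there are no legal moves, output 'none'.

Answer: (0,3) (0,5) (1,3) (5,5) (6,2) (6,3)

Derivation:
(0,3): flips 1 -> legal
(0,4): no bracket -> illegal
(0,5): flips 1 -> legal
(1,3): flips 2 -> legal
(4,2): no bracket -> illegal
(5,2): no bracket -> illegal
(5,4): no bracket -> illegal
(5,5): flips 1 -> legal
(6,2): flips 2 -> legal
(6,3): flips 1 -> legal
(6,4): no bracket -> illegal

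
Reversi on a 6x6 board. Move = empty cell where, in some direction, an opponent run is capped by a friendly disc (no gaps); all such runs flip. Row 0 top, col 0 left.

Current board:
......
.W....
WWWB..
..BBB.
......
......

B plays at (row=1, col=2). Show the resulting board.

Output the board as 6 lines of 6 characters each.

Place B at (1,2); scan 8 dirs for brackets.
Dir NW: first cell '.' (not opp) -> no flip
Dir N: first cell '.' (not opp) -> no flip
Dir NE: first cell '.' (not opp) -> no flip
Dir W: opp run (1,1), next='.' -> no flip
Dir E: first cell '.' (not opp) -> no flip
Dir SW: opp run (2,1), next='.' -> no flip
Dir S: opp run (2,2) capped by B -> flip
Dir SE: first cell 'B' (not opp) -> no flip
All flips: (2,2)

Answer: ......
.WB...
WWBB..
..BBB.
......
......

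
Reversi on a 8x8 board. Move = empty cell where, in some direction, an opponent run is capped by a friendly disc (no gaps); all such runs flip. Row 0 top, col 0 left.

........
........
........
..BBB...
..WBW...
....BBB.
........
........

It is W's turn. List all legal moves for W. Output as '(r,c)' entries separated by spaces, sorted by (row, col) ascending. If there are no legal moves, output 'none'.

(2,1): no bracket -> illegal
(2,2): flips 2 -> legal
(2,3): no bracket -> illegal
(2,4): flips 2 -> legal
(2,5): no bracket -> illegal
(3,1): no bracket -> illegal
(3,5): no bracket -> illegal
(4,1): no bracket -> illegal
(4,5): no bracket -> illegal
(4,6): no bracket -> illegal
(4,7): no bracket -> illegal
(5,2): no bracket -> illegal
(5,3): no bracket -> illegal
(5,7): no bracket -> illegal
(6,3): no bracket -> illegal
(6,4): flips 1 -> legal
(6,5): no bracket -> illegal
(6,6): flips 1 -> legal
(6,7): no bracket -> illegal

Answer: (2,2) (2,4) (6,4) (6,6)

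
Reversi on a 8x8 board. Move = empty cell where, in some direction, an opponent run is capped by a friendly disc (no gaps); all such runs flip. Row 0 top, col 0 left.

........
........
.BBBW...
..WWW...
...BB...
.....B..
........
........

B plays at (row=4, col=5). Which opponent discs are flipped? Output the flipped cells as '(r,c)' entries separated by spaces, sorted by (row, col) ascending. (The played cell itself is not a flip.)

Dir NW: opp run (3,4) capped by B -> flip
Dir N: first cell '.' (not opp) -> no flip
Dir NE: first cell '.' (not opp) -> no flip
Dir W: first cell 'B' (not opp) -> no flip
Dir E: first cell '.' (not opp) -> no flip
Dir SW: first cell '.' (not opp) -> no flip
Dir S: first cell 'B' (not opp) -> no flip
Dir SE: first cell '.' (not opp) -> no flip

Answer: (3,4)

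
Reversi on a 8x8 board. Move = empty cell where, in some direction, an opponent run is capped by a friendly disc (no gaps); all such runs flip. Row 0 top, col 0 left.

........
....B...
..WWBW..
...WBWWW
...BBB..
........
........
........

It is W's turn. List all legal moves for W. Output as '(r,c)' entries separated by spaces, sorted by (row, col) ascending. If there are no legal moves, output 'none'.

Answer: (0,3) (0,5) (1,3) (1,5) (5,2) (5,3) (5,4) (5,5) (5,6)

Derivation:
(0,3): flips 1 -> legal
(0,4): no bracket -> illegal
(0,5): flips 1 -> legal
(1,3): flips 1 -> legal
(1,5): flips 1 -> legal
(3,2): no bracket -> illegal
(4,2): no bracket -> illegal
(4,6): no bracket -> illegal
(5,2): flips 2 -> legal
(5,3): flips 2 -> legal
(5,4): flips 1 -> legal
(5,5): flips 2 -> legal
(5,6): flips 2 -> legal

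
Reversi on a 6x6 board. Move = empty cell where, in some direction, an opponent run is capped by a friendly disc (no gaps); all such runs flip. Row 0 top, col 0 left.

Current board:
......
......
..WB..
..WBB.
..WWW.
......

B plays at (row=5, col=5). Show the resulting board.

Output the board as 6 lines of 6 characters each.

Place B at (5,5); scan 8 dirs for brackets.
Dir NW: opp run (4,4) capped by B -> flip
Dir N: first cell '.' (not opp) -> no flip
Dir NE: edge -> no flip
Dir W: first cell '.' (not opp) -> no flip
Dir E: edge -> no flip
Dir SW: edge -> no flip
Dir S: edge -> no flip
Dir SE: edge -> no flip
All flips: (4,4)

Answer: ......
......
..WB..
..WBB.
..WWB.
.....B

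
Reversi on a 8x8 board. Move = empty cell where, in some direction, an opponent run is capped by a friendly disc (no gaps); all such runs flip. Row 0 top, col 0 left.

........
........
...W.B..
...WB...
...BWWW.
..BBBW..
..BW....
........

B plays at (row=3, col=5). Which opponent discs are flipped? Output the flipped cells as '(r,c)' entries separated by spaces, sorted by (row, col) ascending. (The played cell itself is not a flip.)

Dir NW: first cell '.' (not opp) -> no flip
Dir N: first cell 'B' (not opp) -> no flip
Dir NE: first cell '.' (not opp) -> no flip
Dir W: first cell 'B' (not opp) -> no flip
Dir E: first cell '.' (not opp) -> no flip
Dir SW: opp run (4,4) capped by B -> flip
Dir S: opp run (4,5) (5,5), next='.' -> no flip
Dir SE: opp run (4,6), next='.' -> no flip

Answer: (4,4)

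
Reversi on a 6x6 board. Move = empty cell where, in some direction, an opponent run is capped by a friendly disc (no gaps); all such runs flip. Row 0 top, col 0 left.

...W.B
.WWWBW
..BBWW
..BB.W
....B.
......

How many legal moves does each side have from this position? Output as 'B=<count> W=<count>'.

Answer: B=7 W=8

Derivation:
-- B to move --
(0,0): flips 1 -> legal
(0,1): flips 1 -> legal
(0,2): flips 1 -> legal
(0,4): flips 1 -> legal
(1,0): flips 3 -> legal
(2,0): no bracket -> illegal
(2,1): no bracket -> illegal
(3,4): flips 1 -> legal
(4,5): flips 3 -> legal
B mobility = 7
-- W to move --
(0,4): flips 1 -> legal
(2,1): flips 2 -> legal
(3,1): flips 1 -> legal
(3,4): flips 1 -> legal
(4,1): no bracket -> illegal
(4,2): flips 3 -> legal
(4,3): flips 2 -> legal
(4,5): no bracket -> illegal
(5,3): flips 1 -> legal
(5,4): no bracket -> illegal
(5,5): flips 3 -> legal
W mobility = 8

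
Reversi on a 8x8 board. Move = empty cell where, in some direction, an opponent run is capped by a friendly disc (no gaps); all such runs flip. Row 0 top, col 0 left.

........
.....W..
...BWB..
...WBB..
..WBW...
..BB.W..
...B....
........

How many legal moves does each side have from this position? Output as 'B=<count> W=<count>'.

-- B to move --
(0,4): no bracket -> illegal
(0,5): flips 1 -> legal
(0,6): no bracket -> illegal
(1,3): flips 1 -> legal
(1,4): flips 1 -> legal
(1,6): no bracket -> illegal
(2,2): no bracket -> illegal
(2,6): no bracket -> illegal
(3,1): flips 1 -> legal
(3,2): flips 2 -> legal
(4,1): flips 1 -> legal
(4,5): flips 1 -> legal
(4,6): no bracket -> illegal
(5,1): no bracket -> illegal
(5,4): flips 1 -> legal
(5,6): no bracket -> illegal
(6,4): no bracket -> illegal
(6,5): no bracket -> illegal
(6,6): no bracket -> illegal
B mobility = 8
-- W to move --
(1,2): no bracket -> illegal
(1,3): flips 1 -> legal
(1,4): no bracket -> illegal
(1,6): no bracket -> illegal
(2,2): flips 1 -> legal
(2,6): flips 2 -> legal
(3,2): no bracket -> illegal
(3,6): flips 2 -> legal
(4,1): no bracket -> illegal
(4,5): flips 2 -> legal
(4,6): flips 1 -> legal
(5,1): no bracket -> illegal
(5,4): no bracket -> illegal
(6,1): no bracket -> illegal
(6,2): flips 2 -> legal
(6,4): flips 1 -> legal
(7,2): no bracket -> illegal
(7,3): flips 3 -> legal
(7,4): no bracket -> illegal
W mobility = 9

Answer: B=8 W=9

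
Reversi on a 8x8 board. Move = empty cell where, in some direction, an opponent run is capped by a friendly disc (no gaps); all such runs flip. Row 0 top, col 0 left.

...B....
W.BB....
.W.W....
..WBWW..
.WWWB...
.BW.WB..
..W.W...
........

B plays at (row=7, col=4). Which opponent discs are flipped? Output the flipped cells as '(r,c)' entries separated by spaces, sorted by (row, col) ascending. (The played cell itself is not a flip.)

Dir NW: first cell '.' (not opp) -> no flip
Dir N: opp run (6,4) (5,4) capped by B -> flip
Dir NE: first cell '.' (not opp) -> no flip
Dir W: first cell '.' (not opp) -> no flip
Dir E: first cell '.' (not opp) -> no flip
Dir SW: edge -> no flip
Dir S: edge -> no flip
Dir SE: edge -> no flip

Answer: (5,4) (6,4)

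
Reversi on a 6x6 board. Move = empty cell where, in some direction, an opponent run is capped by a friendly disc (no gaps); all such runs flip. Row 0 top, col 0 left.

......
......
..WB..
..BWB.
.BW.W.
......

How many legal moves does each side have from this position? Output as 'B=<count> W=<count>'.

Answer: B=5 W=5

Derivation:
-- B to move --
(1,1): no bracket -> illegal
(1,2): flips 1 -> legal
(1,3): no bracket -> illegal
(2,1): flips 1 -> legal
(2,4): no bracket -> illegal
(3,1): no bracket -> illegal
(3,5): no bracket -> illegal
(4,3): flips 2 -> legal
(4,5): no bracket -> illegal
(5,1): no bracket -> illegal
(5,2): flips 1 -> legal
(5,3): no bracket -> illegal
(5,4): flips 1 -> legal
(5,5): no bracket -> illegal
B mobility = 5
-- W to move --
(1,2): no bracket -> illegal
(1,3): flips 1 -> legal
(1,4): no bracket -> illegal
(2,1): no bracket -> illegal
(2,4): flips 2 -> legal
(2,5): no bracket -> illegal
(3,0): no bracket -> illegal
(3,1): flips 1 -> legal
(3,5): flips 1 -> legal
(4,0): flips 1 -> legal
(4,3): no bracket -> illegal
(4,5): no bracket -> illegal
(5,0): no bracket -> illegal
(5,1): no bracket -> illegal
(5,2): no bracket -> illegal
W mobility = 5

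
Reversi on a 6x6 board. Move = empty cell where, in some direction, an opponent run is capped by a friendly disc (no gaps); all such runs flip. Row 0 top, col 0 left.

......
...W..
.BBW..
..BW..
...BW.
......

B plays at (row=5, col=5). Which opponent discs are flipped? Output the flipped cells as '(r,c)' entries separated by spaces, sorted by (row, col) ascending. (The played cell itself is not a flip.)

Answer: (3,3) (4,4)

Derivation:
Dir NW: opp run (4,4) (3,3) capped by B -> flip
Dir N: first cell '.' (not opp) -> no flip
Dir NE: edge -> no flip
Dir W: first cell '.' (not opp) -> no flip
Dir E: edge -> no flip
Dir SW: edge -> no flip
Dir S: edge -> no flip
Dir SE: edge -> no flip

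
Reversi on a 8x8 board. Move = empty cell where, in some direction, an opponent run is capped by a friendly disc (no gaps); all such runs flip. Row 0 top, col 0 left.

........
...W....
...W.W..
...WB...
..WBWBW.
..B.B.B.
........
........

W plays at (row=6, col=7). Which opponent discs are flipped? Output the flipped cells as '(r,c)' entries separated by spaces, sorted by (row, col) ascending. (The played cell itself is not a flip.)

Dir NW: opp run (5,6) (4,5) (3,4) capped by W -> flip
Dir N: first cell '.' (not opp) -> no flip
Dir NE: edge -> no flip
Dir W: first cell '.' (not opp) -> no flip
Dir E: edge -> no flip
Dir SW: first cell '.' (not opp) -> no flip
Dir S: first cell '.' (not opp) -> no flip
Dir SE: edge -> no flip

Answer: (3,4) (4,5) (5,6)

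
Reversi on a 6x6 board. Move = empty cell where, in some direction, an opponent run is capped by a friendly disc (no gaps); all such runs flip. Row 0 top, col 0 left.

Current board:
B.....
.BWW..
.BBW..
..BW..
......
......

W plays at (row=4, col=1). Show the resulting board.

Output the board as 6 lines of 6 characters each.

Place W at (4,1); scan 8 dirs for brackets.
Dir NW: first cell '.' (not opp) -> no flip
Dir N: first cell '.' (not opp) -> no flip
Dir NE: opp run (3,2) capped by W -> flip
Dir W: first cell '.' (not opp) -> no flip
Dir E: first cell '.' (not opp) -> no flip
Dir SW: first cell '.' (not opp) -> no flip
Dir S: first cell '.' (not opp) -> no flip
Dir SE: first cell '.' (not opp) -> no flip
All flips: (3,2)

Answer: B.....
.BWW..
.BBW..
..WW..
.W....
......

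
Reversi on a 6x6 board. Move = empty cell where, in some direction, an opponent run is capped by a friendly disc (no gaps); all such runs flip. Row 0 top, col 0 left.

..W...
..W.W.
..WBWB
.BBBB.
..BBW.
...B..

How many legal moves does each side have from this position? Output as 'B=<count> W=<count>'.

-- B to move --
(0,1): flips 1 -> legal
(0,3): flips 1 -> legal
(0,4): flips 2 -> legal
(0,5): flips 1 -> legal
(1,1): flips 1 -> legal
(1,3): flips 1 -> legal
(1,5): flips 1 -> legal
(2,1): flips 1 -> legal
(3,5): flips 1 -> legal
(4,5): flips 1 -> legal
(5,4): flips 1 -> legal
(5,5): flips 1 -> legal
B mobility = 12
-- W to move --
(1,3): no bracket -> illegal
(1,5): no bracket -> illegal
(2,0): no bracket -> illegal
(2,1): no bracket -> illegal
(3,0): no bracket -> illegal
(3,5): no bracket -> illegal
(4,0): flips 1 -> legal
(4,1): flips 4 -> legal
(4,5): flips 2 -> legal
(5,1): flips 2 -> legal
(5,2): flips 2 -> legal
(5,4): no bracket -> illegal
W mobility = 5

Answer: B=12 W=5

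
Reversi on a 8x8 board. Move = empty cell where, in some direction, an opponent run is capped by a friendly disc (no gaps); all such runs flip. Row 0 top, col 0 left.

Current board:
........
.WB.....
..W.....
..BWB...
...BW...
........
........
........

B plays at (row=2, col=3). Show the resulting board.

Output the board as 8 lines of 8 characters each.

Place B at (2,3); scan 8 dirs for brackets.
Dir NW: first cell 'B' (not opp) -> no flip
Dir N: first cell '.' (not opp) -> no flip
Dir NE: first cell '.' (not opp) -> no flip
Dir W: opp run (2,2), next='.' -> no flip
Dir E: first cell '.' (not opp) -> no flip
Dir SW: first cell 'B' (not opp) -> no flip
Dir S: opp run (3,3) capped by B -> flip
Dir SE: first cell 'B' (not opp) -> no flip
All flips: (3,3)

Answer: ........
.WB.....
..WB....
..BBB...
...BW...
........
........
........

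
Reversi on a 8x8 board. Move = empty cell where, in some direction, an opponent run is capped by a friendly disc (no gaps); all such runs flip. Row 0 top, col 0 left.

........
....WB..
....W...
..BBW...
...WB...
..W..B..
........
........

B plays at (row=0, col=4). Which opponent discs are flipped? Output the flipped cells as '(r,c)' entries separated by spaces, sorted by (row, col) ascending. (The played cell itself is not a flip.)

Dir NW: edge -> no flip
Dir N: edge -> no flip
Dir NE: edge -> no flip
Dir W: first cell '.' (not opp) -> no flip
Dir E: first cell '.' (not opp) -> no flip
Dir SW: first cell '.' (not opp) -> no flip
Dir S: opp run (1,4) (2,4) (3,4) capped by B -> flip
Dir SE: first cell 'B' (not opp) -> no flip

Answer: (1,4) (2,4) (3,4)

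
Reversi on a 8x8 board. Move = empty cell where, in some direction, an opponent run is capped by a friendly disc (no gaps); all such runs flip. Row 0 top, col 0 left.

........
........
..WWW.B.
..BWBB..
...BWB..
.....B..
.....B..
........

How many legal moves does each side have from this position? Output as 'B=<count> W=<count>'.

-- B to move --
(1,1): flips 3 -> legal
(1,2): flips 2 -> legal
(1,3): flips 3 -> legal
(1,4): flips 2 -> legal
(1,5): no bracket -> illegal
(2,1): no bracket -> illegal
(2,5): no bracket -> illegal
(3,1): no bracket -> illegal
(4,2): no bracket -> illegal
(5,3): flips 1 -> legal
(5,4): flips 1 -> legal
B mobility = 6
-- W to move --
(1,5): no bracket -> illegal
(1,6): no bracket -> illegal
(1,7): flips 2 -> legal
(2,1): no bracket -> illegal
(2,5): no bracket -> illegal
(2,7): no bracket -> illegal
(3,1): flips 1 -> legal
(3,6): flips 2 -> legal
(3,7): no bracket -> illegal
(4,1): flips 1 -> legal
(4,2): flips 2 -> legal
(4,6): flips 2 -> legal
(5,2): no bracket -> illegal
(5,3): flips 1 -> legal
(5,4): no bracket -> illegal
(5,6): flips 2 -> legal
(6,4): no bracket -> illegal
(6,6): flips 1 -> legal
(7,4): no bracket -> illegal
(7,5): no bracket -> illegal
(7,6): no bracket -> illegal
W mobility = 9

Answer: B=6 W=9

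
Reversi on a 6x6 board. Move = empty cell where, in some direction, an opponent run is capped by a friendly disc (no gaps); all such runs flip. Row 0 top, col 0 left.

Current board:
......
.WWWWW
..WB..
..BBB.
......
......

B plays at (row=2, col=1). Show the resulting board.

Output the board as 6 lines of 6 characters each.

Answer: ......
.WWWWW
.BBB..
..BBB.
......
......

Derivation:
Place B at (2,1); scan 8 dirs for brackets.
Dir NW: first cell '.' (not opp) -> no flip
Dir N: opp run (1,1), next='.' -> no flip
Dir NE: opp run (1,2), next='.' -> no flip
Dir W: first cell '.' (not opp) -> no flip
Dir E: opp run (2,2) capped by B -> flip
Dir SW: first cell '.' (not opp) -> no flip
Dir S: first cell '.' (not opp) -> no flip
Dir SE: first cell 'B' (not opp) -> no flip
All flips: (2,2)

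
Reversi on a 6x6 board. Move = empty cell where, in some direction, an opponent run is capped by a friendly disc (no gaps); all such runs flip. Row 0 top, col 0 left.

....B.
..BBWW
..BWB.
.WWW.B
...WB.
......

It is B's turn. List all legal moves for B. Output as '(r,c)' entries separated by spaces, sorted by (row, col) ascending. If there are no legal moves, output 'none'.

(0,3): no bracket -> illegal
(0,5): no bracket -> illegal
(2,0): no bracket -> illegal
(2,1): no bracket -> illegal
(2,5): no bracket -> illegal
(3,0): no bracket -> illegal
(3,4): flips 1 -> legal
(4,0): flips 1 -> legal
(4,1): no bracket -> illegal
(4,2): flips 3 -> legal
(5,2): no bracket -> illegal
(5,3): flips 3 -> legal
(5,4): no bracket -> illegal

Answer: (3,4) (4,0) (4,2) (5,3)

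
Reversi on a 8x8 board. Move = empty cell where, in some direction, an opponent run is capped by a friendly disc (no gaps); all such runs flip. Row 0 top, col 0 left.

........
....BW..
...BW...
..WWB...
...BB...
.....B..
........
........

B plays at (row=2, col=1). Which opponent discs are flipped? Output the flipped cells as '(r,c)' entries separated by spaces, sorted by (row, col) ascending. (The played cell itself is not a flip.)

Dir NW: first cell '.' (not opp) -> no flip
Dir N: first cell '.' (not opp) -> no flip
Dir NE: first cell '.' (not opp) -> no flip
Dir W: first cell '.' (not opp) -> no flip
Dir E: first cell '.' (not opp) -> no flip
Dir SW: first cell '.' (not opp) -> no flip
Dir S: first cell '.' (not opp) -> no flip
Dir SE: opp run (3,2) capped by B -> flip

Answer: (3,2)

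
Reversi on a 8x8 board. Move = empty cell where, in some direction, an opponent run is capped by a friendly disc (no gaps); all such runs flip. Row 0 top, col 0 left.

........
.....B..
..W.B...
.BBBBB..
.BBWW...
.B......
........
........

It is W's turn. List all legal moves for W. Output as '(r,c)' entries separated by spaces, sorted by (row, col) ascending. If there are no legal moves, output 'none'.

Answer: (1,4) (2,1) (2,3) (2,5) (2,6) (4,0) (5,2)

Derivation:
(0,4): no bracket -> illegal
(0,5): no bracket -> illegal
(0,6): no bracket -> illegal
(1,3): no bracket -> illegal
(1,4): flips 2 -> legal
(1,6): no bracket -> illegal
(2,0): no bracket -> illegal
(2,1): flips 1 -> legal
(2,3): flips 1 -> legal
(2,5): flips 1 -> legal
(2,6): flips 1 -> legal
(3,0): no bracket -> illegal
(3,6): no bracket -> illegal
(4,0): flips 3 -> legal
(4,5): no bracket -> illegal
(4,6): no bracket -> illegal
(5,0): no bracket -> illegal
(5,2): flips 2 -> legal
(5,3): no bracket -> illegal
(6,0): no bracket -> illegal
(6,1): no bracket -> illegal
(6,2): no bracket -> illegal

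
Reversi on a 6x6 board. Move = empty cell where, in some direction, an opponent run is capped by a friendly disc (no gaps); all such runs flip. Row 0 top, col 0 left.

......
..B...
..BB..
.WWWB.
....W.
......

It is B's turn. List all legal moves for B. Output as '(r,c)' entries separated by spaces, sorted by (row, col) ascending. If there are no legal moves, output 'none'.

Answer: (3,0) (4,0) (4,1) (4,2) (4,3) (5,4) (5,5)

Derivation:
(2,0): no bracket -> illegal
(2,1): no bracket -> illegal
(2,4): no bracket -> illegal
(3,0): flips 3 -> legal
(3,5): no bracket -> illegal
(4,0): flips 1 -> legal
(4,1): flips 1 -> legal
(4,2): flips 1 -> legal
(4,3): flips 1 -> legal
(4,5): no bracket -> illegal
(5,3): no bracket -> illegal
(5,4): flips 1 -> legal
(5,5): flips 2 -> legal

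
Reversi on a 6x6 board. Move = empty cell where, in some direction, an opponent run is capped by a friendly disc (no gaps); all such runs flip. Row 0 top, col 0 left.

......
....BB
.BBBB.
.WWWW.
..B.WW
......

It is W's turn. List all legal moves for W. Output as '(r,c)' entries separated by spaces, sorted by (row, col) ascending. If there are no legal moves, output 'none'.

Answer: (0,4) (0,5) (1,0) (1,1) (1,2) (1,3) (5,1) (5,2) (5,3)

Derivation:
(0,3): no bracket -> illegal
(0,4): flips 2 -> legal
(0,5): flips 2 -> legal
(1,0): flips 1 -> legal
(1,1): flips 2 -> legal
(1,2): flips 2 -> legal
(1,3): flips 2 -> legal
(2,0): no bracket -> illegal
(2,5): no bracket -> illegal
(3,0): no bracket -> illegal
(3,5): no bracket -> illegal
(4,1): no bracket -> illegal
(4,3): no bracket -> illegal
(5,1): flips 1 -> legal
(5,2): flips 1 -> legal
(5,3): flips 1 -> legal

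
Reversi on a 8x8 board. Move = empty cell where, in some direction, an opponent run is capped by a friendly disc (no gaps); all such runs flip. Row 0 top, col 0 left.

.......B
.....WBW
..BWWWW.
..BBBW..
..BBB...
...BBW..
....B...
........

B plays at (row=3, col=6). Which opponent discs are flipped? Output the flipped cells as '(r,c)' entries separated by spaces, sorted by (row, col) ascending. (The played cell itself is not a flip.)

Dir NW: opp run (2,5), next='.' -> no flip
Dir N: opp run (2,6) capped by B -> flip
Dir NE: first cell '.' (not opp) -> no flip
Dir W: opp run (3,5) capped by B -> flip
Dir E: first cell '.' (not opp) -> no flip
Dir SW: first cell '.' (not opp) -> no flip
Dir S: first cell '.' (not opp) -> no flip
Dir SE: first cell '.' (not opp) -> no flip

Answer: (2,6) (3,5)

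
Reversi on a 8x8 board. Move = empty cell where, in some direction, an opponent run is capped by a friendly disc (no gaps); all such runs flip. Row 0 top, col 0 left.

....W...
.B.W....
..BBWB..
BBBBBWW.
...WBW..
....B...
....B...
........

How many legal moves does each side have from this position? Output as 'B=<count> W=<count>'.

-- B to move --
(0,2): no bracket -> illegal
(0,3): flips 1 -> legal
(0,5): no bracket -> illegal
(1,2): no bracket -> illegal
(1,4): flips 1 -> legal
(1,5): flips 1 -> legal
(2,6): flips 1 -> legal
(2,7): flips 2 -> legal
(3,7): flips 2 -> legal
(4,2): flips 1 -> legal
(4,6): flips 1 -> legal
(4,7): flips 1 -> legal
(5,2): flips 1 -> legal
(5,3): flips 1 -> legal
(5,5): flips 2 -> legal
(5,6): flips 1 -> legal
B mobility = 13
-- W to move --
(0,0): no bracket -> illegal
(0,1): no bracket -> illegal
(0,2): no bracket -> illegal
(1,0): no bracket -> illegal
(1,2): flips 2 -> legal
(1,4): flips 1 -> legal
(1,5): flips 1 -> legal
(1,6): flips 2 -> legal
(2,0): no bracket -> illegal
(2,1): flips 3 -> legal
(2,6): flips 1 -> legal
(4,0): flips 2 -> legal
(4,1): no bracket -> illegal
(4,2): flips 1 -> legal
(5,3): flips 1 -> legal
(5,5): no bracket -> illegal
(6,3): flips 1 -> legal
(6,5): flips 1 -> legal
(7,3): no bracket -> illegal
(7,4): flips 4 -> legal
(7,5): no bracket -> illegal
W mobility = 12

Answer: B=13 W=12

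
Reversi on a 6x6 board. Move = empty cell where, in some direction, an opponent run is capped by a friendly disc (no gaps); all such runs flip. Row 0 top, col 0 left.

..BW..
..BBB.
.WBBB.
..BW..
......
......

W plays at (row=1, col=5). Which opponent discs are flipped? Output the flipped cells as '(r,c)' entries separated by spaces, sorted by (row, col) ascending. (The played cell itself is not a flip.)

Answer: (2,4)

Derivation:
Dir NW: first cell '.' (not opp) -> no flip
Dir N: first cell '.' (not opp) -> no flip
Dir NE: edge -> no flip
Dir W: opp run (1,4) (1,3) (1,2), next='.' -> no flip
Dir E: edge -> no flip
Dir SW: opp run (2,4) capped by W -> flip
Dir S: first cell '.' (not opp) -> no flip
Dir SE: edge -> no flip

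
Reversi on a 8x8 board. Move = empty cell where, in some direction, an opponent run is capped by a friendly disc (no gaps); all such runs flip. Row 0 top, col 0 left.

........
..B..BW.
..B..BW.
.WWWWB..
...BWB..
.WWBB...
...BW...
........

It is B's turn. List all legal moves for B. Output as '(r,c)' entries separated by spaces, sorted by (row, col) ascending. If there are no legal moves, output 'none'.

Answer: (0,7) (1,7) (2,1) (2,3) (2,4) (2,7) (3,0) (3,7) (4,0) (4,1) (4,2) (5,0) (5,5) (6,1) (6,5) (7,4) (7,5)

Derivation:
(0,5): no bracket -> illegal
(0,6): no bracket -> illegal
(0,7): flips 1 -> legal
(1,7): flips 2 -> legal
(2,0): no bracket -> illegal
(2,1): flips 1 -> legal
(2,3): flips 2 -> legal
(2,4): flips 2 -> legal
(2,7): flips 1 -> legal
(3,0): flips 4 -> legal
(3,6): no bracket -> illegal
(3,7): flips 1 -> legal
(4,0): flips 1 -> legal
(4,1): flips 1 -> legal
(4,2): flips 1 -> legal
(5,0): flips 2 -> legal
(5,5): flips 2 -> legal
(6,0): no bracket -> illegal
(6,1): flips 1 -> legal
(6,2): no bracket -> illegal
(6,5): flips 1 -> legal
(7,3): no bracket -> illegal
(7,4): flips 1 -> legal
(7,5): flips 1 -> legal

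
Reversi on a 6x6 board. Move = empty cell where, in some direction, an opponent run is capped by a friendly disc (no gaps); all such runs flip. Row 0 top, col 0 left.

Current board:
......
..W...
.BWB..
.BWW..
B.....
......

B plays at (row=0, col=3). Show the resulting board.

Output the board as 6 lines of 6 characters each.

Answer: ...B..
..B...
.BWB..
.BWW..
B.....
......

Derivation:
Place B at (0,3); scan 8 dirs for brackets.
Dir NW: edge -> no flip
Dir N: edge -> no flip
Dir NE: edge -> no flip
Dir W: first cell '.' (not opp) -> no flip
Dir E: first cell '.' (not opp) -> no flip
Dir SW: opp run (1,2) capped by B -> flip
Dir S: first cell '.' (not opp) -> no flip
Dir SE: first cell '.' (not opp) -> no flip
All flips: (1,2)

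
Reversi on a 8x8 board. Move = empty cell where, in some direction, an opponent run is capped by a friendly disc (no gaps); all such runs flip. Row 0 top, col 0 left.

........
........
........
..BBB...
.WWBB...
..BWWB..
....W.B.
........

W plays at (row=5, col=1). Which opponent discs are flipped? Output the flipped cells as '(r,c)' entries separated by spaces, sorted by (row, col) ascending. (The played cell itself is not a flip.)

Dir NW: first cell '.' (not opp) -> no flip
Dir N: first cell 'W' (not opp) -> no flip
Dir NE: first cell 'W' (not opp) -> no flip
Dir W: first cell '.' (not opp) -> no flip
Dir E: opp run (5,2) capped by W -> flip
Dir SW: first cell '.' (not opp) -> no flip
Dir S: first cell '.' (not opp) -> no flip
Dir SE: first cell '.' (not opp) -> no flip

Answer: (5,2)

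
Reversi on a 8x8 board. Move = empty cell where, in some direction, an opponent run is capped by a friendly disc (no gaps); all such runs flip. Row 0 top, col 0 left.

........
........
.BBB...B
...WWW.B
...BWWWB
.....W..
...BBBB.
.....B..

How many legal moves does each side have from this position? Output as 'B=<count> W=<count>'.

Answer: B=2 W=8

Derivation:
-- B to move --
(2,4): no bracket -> illegal
(2,5): flips 4 -> legal
(2,6): no bracket -> illegal
(3,2): no bracket -> illegal
(3,6): no bracket -> illegal
(4,2): no bracket -> illegal
(5,3): no bracket -> illegal
(5,4): no bracket -> illegal
(5,6): flips 2 -> legal
(5,7): no bracket -> illegal
B mobility = 2
-- W to move --
(1,0): no bracket -> illegal
(1,1): flips 1 -> legal
(1,2): flips 1 -> legal
(1,3): flips 1 -> legal
(1,4): no bracket -> illegal
(1,6): no bracket -> illegal
(1,7): no bracket -> illegal
(2,0): no bracket -> illegal
(2,4): no bracket -> illegal
(2,6): no bracket -> illegal
(3,0): no bracket -> illegal
(3,1): no bracket -> illegal
(3,2): no bracket -> illegal
(3,6): no bracket -> illegal
(4,2): flips 1 -> legal
(5,2): flips 1 -> legal
(5,3): flips 1 -> legal
(5,4): no bracket -> illegal
(5,6): no bracket -> illegal
(5,7): no bracket -> illegal
(6,2): no bracket -> illegal
(6,7): no bracket -> illegal
(7,2): no bracket -> illegal
(7,3): flips 1 -> legal
(7,4): no bracket -> illegal
(7,6): no bracket -> illegal
(7,7): flips 1 -> legal
W mobility = 8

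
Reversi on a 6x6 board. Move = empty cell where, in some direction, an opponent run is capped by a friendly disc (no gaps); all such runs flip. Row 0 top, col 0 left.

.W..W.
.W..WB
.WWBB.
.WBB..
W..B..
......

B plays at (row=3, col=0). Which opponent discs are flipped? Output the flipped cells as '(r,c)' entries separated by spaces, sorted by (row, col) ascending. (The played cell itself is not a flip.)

Answer: (3,1)

Derivation:
Dir NW: edge -> no flip
Dir N: first cell '.' (not opp) -> no flip
Dir NE: opp run (2,1), next='.' -> no flip
Dir W: edge -> no flip
Dir E: opp run (3,1) capped by B -> flip
Dir SW: edge -> no flip
Dir S: opp run (4,0), next='.' -> no flip
Dir SE: first cell '.' (not opp) -> no flip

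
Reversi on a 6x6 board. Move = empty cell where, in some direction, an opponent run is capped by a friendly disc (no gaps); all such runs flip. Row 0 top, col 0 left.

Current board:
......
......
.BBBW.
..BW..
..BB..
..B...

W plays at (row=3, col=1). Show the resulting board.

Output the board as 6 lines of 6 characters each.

Answer: ......
......
.BBBW.
.WWW..
..BB..
..B...

Derivation:
Place W at (3,1); scan 8 dirs for brackets.
Dir NW: first cell '.' (not opp) -> no flip
Dir N: opp run (2,1), next='.' -> no flip
Dir NE: opp run (2,2), next='.' -> no flip
Dir W: first cell '.' (not opp) -> no flip
Dir E: opp run (3,2) capped by W -> flip
Dir SW: first cell '.' (not opp) -> no flip
Dir S: first cell '.' (not opp) -> no flip
Dir SE: opp run (4,2), next='.' -> no flip
All flips: (3,2)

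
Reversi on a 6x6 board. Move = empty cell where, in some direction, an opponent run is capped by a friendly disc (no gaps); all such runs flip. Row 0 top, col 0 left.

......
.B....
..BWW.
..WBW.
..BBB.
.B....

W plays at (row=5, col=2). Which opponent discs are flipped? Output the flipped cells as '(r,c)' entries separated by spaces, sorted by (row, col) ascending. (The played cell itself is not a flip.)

Dir NW: first cell '.' (not opp) -> no flip
Dir N: opp run (4,2) capped by W -> flip
Dir NE: opp run (4,3) capped by W -> flip
Dir W: opp run (5,1), next='.' -> no flip
Dir E: first cell '.' (not opp) -> no flip
Dir SW: edge -> no flip
Dir S: edge -> no flip
Dir SE: edge -> no flip

Answer: (4,2) (4,3)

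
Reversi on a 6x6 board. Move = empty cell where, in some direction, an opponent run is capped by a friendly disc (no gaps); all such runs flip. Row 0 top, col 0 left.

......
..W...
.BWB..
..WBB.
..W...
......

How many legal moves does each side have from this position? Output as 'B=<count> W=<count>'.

Answer: B=7 W=8

Derivation:
-- B to move --
(0,1): flips 1 -> legal
(0,2): no bracket -> illegal
(0,3): flips 1 -> legal
(1,1): flips 1 -> legal
(1,3): no bracket -> illegal
(3,1): flips 1 -> legal
(4,1): flips 1 -> legal
(4,3): flips 1 -> legal
(5,1): flips 1 -> legal
(5,2): no bracket -> illegal
(5,3): no bracket -> illegal
B mobility = 7
-- W to move --
(1,0): flips 1 -> legal
(1,1): no bracket -> illegal
(1,3): no bracket -> illegal
(1,4): flips 1 -> legal
(2,0): flips 1 -> legal
(2,4): flips 2 -> legal
(2,5): no bracket -> illegal
(3,0): flips 1 -> legal
(3,1): no bracket -> illegal
(3,5): flips 2 -> legal
(4,3): no bracket -> illegal
(4,4): flips 1 -> legal
(4,5): flips 2 -> legal
W mobility = 8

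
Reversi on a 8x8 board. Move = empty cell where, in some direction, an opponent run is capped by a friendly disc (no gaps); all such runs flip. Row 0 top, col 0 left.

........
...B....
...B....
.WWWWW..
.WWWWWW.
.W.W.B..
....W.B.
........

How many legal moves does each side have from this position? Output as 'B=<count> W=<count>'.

Answer: B=7 W=5

Derivation:
-- B to move --
(2,0): no bracket -> illegal
(2,1): no bracket -> illegal
(2,2): flips 2 -> legal
(2,4): no bracket -> illegal
(2,5): flips 2 -> legal
(2,6): no bracket -> illegal
(3,0): no bracket -> illegal
(3,6): no bracket -> illegal
(3,7): flips 1 -> legal
(4,0): no bracket -> illegal
(4,7): no bracket -> illegal
(5,0): flips 2 -> legal
(5,2): no bracket -> illegal
(5,4): no bracket -> illegal
(5,6): flips 2 -> legal
(5,7): no bracket -> illegal
(6,0): no bracket -> illegal
(6,1): no bracket -> illegal
(6,2): no bracket -> illegal
(6,3): flips 3 -> legal
(6,5): no bracket -> illegal
(7,3): flips 1 -> legal
(7,4): no bracket -> illegal
(7,5): no bracket -> illegal
B mobility = 7
-- W to move --
(0,2): no bracket -> illegal
(0,3): flips 2 -> legal
(0,4): no bracket -> illegal
(1,2): flips 1 -> legal
(1,4): flips 1 -> legal
(2,2): no bracket -> illegal
(2,4): no bracket -> illegal
(5,4): no bracket -> illegal
(5,6): no bracket -> illegal
(5,7): no bracket -> illegal
(6,5): flips 1 -> legal
(6,7): no bracket -> illegal
(7,5): no bracket -> illegal
(7,6): no bracket -> illegal
(7,7): flips 2 -> legal
W mobility = 5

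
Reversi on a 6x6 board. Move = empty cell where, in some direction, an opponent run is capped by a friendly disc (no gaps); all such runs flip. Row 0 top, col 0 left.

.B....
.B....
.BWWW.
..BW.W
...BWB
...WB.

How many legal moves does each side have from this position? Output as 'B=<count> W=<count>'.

-- B to move --
(1,2): flips 1 -> legal
(1,3): flips 2 -> legal
(1,4): flips 1 -> legal
(1,5): no bracket -> illegal
(2,5): flips 4 -> legal
(3,1): no bracket -> illegal
(3,4): flips 2 -> legal
(4,2): no bracket -> illegal
(5,2): flips 1 -> legal
(5,5): flips 3 -> legal
B mobility = 7
-- W to move --
(0,0): flips 1 -> legal
(0,2): no bracket -> illegal
(1,0): no bracket -> illegal
(1,2): no bracket -> illegal
(2,0): flips 1 -> legal
(3,0): no bracket -> illegal
(3,1): flips 1 -> legal
(3,4): no bracket -> illegal
(4,1): flips 1 -> legal
(4,2): flips 2 -> legal
(5,2): no bracket -> illegal
(5,5): flips 2 -> legal
W mobility = 6

Answer: B=7 W=6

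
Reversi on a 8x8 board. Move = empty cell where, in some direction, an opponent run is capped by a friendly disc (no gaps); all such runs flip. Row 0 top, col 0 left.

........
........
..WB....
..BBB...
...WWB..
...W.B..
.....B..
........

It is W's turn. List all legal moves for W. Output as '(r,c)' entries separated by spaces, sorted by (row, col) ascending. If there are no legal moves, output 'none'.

(1,2): no bracket -> illegal
(1,3): flips 2 -> legal
(1,4): no bracket -> illegal
(2,1): flips 1 -> legal
(2,4): flips 2 -> legal
(2,5): flips 1 -> legal
(3,1): no bracket -> illegal
(3,5): no bracket -> illegal
(3,6): no bracket -> illegal
(4,1): no bracket -> illegal
(4,2): flips 1 -> legal
(4,6): flips 1 -> legal
(5,4): no bracket -> illegal
(5,6): no bracket -> illegal
(6,4): no bracket -> illegal
(6,6): flips 1 -> legal
(7,4): no bracket -> illegal
(7,5): no bracket -> illegal
(7,6): no bracket -> illegal

Answer: (1,3) (2,1) (2,4) (2,5) (4,2) (4,6) (6,6)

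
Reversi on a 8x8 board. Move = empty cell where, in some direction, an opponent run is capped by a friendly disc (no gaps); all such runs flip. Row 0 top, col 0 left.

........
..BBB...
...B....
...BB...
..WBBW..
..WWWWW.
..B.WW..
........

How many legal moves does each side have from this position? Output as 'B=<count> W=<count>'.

Answer: B=10 W=9

Derivation:
-- B to move --
(3,1): no bracket -> illegal
(3,2): flips 2 -> legal
(3,5): no bracket -> illegal
(3,6): no bracket -> illegal
(4,1): flips 1 -> legal
(4,6): flips 1 -> legal
(4,7): no bracket -> illegal
(5,1): flips 1 -> legal
(5,7): no bracket -> illegal
(6,1): flips 1 -> legal
(6,3): flips 1 -> legal
(6,6): flips 1 -> legal
(6,7): flips 2 -> legal
(7,3): no bracket -> illegal
(7,4): flips 2 -> legal
(7,5): no bracket -> illegal
(7,6): flips 2 -> legal
B mobility = 10
-- W to move --
(0,1): flips 3 -> legal
(0,2): no bracket -> illegal
(0,3): flips 4 -> legal
(0,4): no bracket -> illegal
(0,5): no bracket -> illegal
(1,1): no bracket -> illegal
(1,5): no bracket -> illegal
(2,1): no bracket -> illegal
(2,2): flips 2 -> legal
(2,4): flips 3 -> legal
(2,5): flips 2 -> legal
(3,2): flips 1 -> legal
(3,5): flips 1 -> legal
(5,1): no bracket -> illegal
(6,1): no bracket -> illegal
(6,3): no bracket -> illegal
(7,1): flips 1 -> legal
(7,2): flips 1 -> legal
(7,3): no bracket -> illegal
W mobility = 9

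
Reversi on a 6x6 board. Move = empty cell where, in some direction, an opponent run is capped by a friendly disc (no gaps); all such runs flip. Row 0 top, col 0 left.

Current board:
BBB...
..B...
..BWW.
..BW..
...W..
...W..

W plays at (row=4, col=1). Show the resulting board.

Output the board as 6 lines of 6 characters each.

Answer: BBB...
..B...
..BWW.
..WW..
.W.W..
...W..

Derivation:
Place W at (4,1); scan 8 dirs for brackets.
Dir NW: first cell '.' (not opp) -> no flip
Dir N: first cell '.' (not opp) -> no flip
Dir NE: opp run (3,2) capped by W -> flip
Dir W: first cell '.' (not opp) -> no flip
Dir E: first cell '.' (not opp) -> no flip
Dir SW: first cell '.' (not opp) -> no flip
Dir S: first cell '.' (not opp) -> no flip
Dir SE: first cell '.' (not opp) -> no flip
All flips: (3,2)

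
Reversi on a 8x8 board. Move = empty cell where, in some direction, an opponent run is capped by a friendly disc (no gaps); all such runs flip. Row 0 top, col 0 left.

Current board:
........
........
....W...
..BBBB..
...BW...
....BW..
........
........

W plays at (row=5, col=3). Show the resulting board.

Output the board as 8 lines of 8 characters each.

Place W at (5,3); scan 8 dirs for brackets.
Dir NW: first cell '.' (not opp) -> no flip
Dir N: opp run (4,3) (3,3), next='.' -> no flip
Dir NE: first cell 'W' (not opp) -> no flip
Dir W: first cell '.' (not opp) -> no flip
Dir E: opp run (5,4) capped by W -> flip
Dir SW: first cell '.' (not opp) -> no flip
Dir S: first cell '.' (not opp) -> no flip
Dir SE: first cell '.' (not opp) -> no flip
All flips: (5,4)

Answer: ........
........
....W...
..BBBB..
...BW...
...WWW..
........
........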